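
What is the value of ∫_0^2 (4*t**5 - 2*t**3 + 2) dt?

116/3

By the power rule, an antiderivative is F(t) = 2*t**6/3 - t**4/2 + 2*t.
Then F(2) - F(0) = (116/3) - (0) = 116/3.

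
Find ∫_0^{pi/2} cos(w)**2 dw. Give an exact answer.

Use the identity cos^2(w) = (1 + cos(2*w))/2.
An antiderivative is F(w) = w/2 + sin(2*w)/4.
Then F(pi/2) - F(0) = (pi/4) - (0) = pi/4.

pi/4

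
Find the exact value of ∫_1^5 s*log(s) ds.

-6 + 25*log(5)/2

Integrate by parts once (u = ln s, dv = s ds).
An antiderivative is F(s) = s**2*(2*log(s) - 1)/4.
Then F(5) - F(1) = (-25/4 + 25*log(5)/2) - (-1/4) = -6 + 25*log(5)/2.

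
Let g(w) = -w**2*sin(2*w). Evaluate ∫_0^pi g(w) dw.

pi**2/2

Integrate by parts twice (u = w^2, dv = -sin(2*w) dw).
An antiderivative is F(w) = w**2*cos(2*w)/2 - w*sin(2*w)/2 - cos(2*w)/4.
Then F(pi) - F(0) = (-1/4 + pi**2/2) - (-1/4) = pi**2/2.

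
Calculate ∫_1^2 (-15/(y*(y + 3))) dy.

-15*log(2) + 5*log(5)

Factor the denominator: y**2 + 3*y = (y + 3)y.
Partial fractions: -15/(y*(y + 3)) = 5/(y + 3) - 5/y.
An antiderivative is F(y) = -5*log(y) + 5*log(y + 3).
Then F(2) - F(1) = (-5*log(2) + 5*log(5)) - (10*log(2)) = -15*log(2) + 5*log(5).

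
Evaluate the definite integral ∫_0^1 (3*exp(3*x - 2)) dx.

-(1 - exp(3))*exp(-2)

Let u = 3*x - 2, so du = 3 dx. When x = 0, u = -2; when x = 1, u = 1.
The integral becomes ∫ exp(u) du from -2 to 1, with antiderivative exp(u).
Back in x: F(x) = exp(3*x - 2).
Then F(1) - F(0) = (exp(1)) - (exp(-2)) = -(1 - exp(3))*exp(-2).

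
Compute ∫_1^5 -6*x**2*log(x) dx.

248/3 - 250*log(5)

Integrate by parts once (u = ln x, dv = -6*x**2 dx).
An antiderivative is F(x) = -2*x**3*(3*log(x) - 1)/3.
Then F(5) - F(1) = (250/3 - 250*log(5)) - (2/3) = 248/3 - 250*log(5).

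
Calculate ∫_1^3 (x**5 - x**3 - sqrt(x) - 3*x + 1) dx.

92 - 2*sqrt(3)

By the power rule, an antiderivative is F(x) = x**6/6 - x**4/4 - 2*x**(3/2)/3 - 3*x**2/2 + x.
Then F(3) - F(1) = (363/4 - 2*sqrt(3)) - (-5/4) = 92 - 2*sqrt(3).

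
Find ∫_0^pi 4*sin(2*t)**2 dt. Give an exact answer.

Use the identity sin^2(2*t) = (1 - cos(4*t))/2.
An antiderivative is F(t) = 2*t - sin(4*t)/2.
Then F(pi) - F(0) = (2*pi) - (0) = 2*pi.

2*pi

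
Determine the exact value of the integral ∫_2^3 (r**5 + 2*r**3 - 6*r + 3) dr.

By the power rule, an antiderivative is F(r) = r**6/6 + r**4/2 - 3*r**2 + 3*r.
Then F(3) - F(2) = (144) - (38/3) = 394/3.

394/3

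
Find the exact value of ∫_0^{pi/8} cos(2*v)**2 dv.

Use the identity cos^2(2*v) = (1 + cos(4*v))/2.
An antiderivative is F(v) = v/2 + sin(4*v)/8.
Then F(pi/8) - F(0) = (1/8 + pi/16) - (0) = 1/8 + pi/16.

1/8 + pi/16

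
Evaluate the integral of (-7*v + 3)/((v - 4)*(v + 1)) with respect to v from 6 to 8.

-4*log(3) - 5*log(2) + 2*log(7)

Factor the denominator: v**2 - 3*v - 4 = (v + 1)(v - 4).
Partial fractions: (-7*v + 3)/((v - 4)*(v + 1)) = -2/(v + 1) - 5/(v - 4).
An antiderivative is F(v) = -5*log(v - 4) - 2*log(v + 1).
Then F(8) - F(6) = (-10*log(2) - 4*log(3)) - (-2*log(7) - 5*log(2)) = -4*log(3) - 5*log(2) + 2*log(7).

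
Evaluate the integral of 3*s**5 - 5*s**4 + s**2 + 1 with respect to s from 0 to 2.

By the power rule, an antiderivative is F(s) = s**6/2 - s**5 + s**3/3 + s.
Then F(2) - F(0) = (14/3) - (0) = 14/3.

14/3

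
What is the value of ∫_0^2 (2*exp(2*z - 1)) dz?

-(1 - exp(4))*exp(-1)

Let u = 2*z - 1, so du = 2 dz. When z = 0, u = -1; when z = 2, u = 3.
The integral becomes ∫ exp(u) du from -1 to 3, with antiderivative exp(u).
Back in z: F(z) = exp(2*z - 1).
Then F(2) - F(0) = (exp(3)) - (exp(-1)) = -(1 - exp(4))*exp(-1).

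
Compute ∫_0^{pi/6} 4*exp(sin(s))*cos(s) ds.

Let u = sin(s), so du = cos(s) ds. When s = 0, u = 0; when s = pi/6, u = 1/2.
The integral becomes 4·∫ exp(u) du from 0 to 1/2, with antiderivative 4*exp(u).
Back in s: F(s) = 4*exp(sin(s)).
Then F(pi/6) - F(0) = (4*exp(1/2)) - (4) = -4 + 4*exp(1/2).

-4 + 4*exp(1/2)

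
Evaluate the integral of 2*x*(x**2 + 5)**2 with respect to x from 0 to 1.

Let u = x**2 + 5, so du = 2*x dx. When x = 0, u = 5; when x = 1, u = 6.
The integral becomes ∫ u**2 du from 5 to 6, with antiderivative u**3/3.
Back in x: F(x) = (x**2 + 5)**3/3.
Then F(1) - F(0) = (72) - (125/3) = 91/3.

91/3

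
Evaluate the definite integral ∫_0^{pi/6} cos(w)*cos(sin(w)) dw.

sin(1/2)

Let u = sin(w), so du = cos(w) dw. When w = 0, u = 0; when w = pi/6, u = 1/2.
The integral becomes ∫ cos(u) du from 0 to 1/2, with antiderivative sin(u).
Back in w: F(w) = sin(sin(w)).
Then F(pi/6) - F(0) = (sin(1/2)) - (0) = sin(1/2).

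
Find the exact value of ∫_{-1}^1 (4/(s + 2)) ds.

log(81)

An antiderivative is F(s) = 4*log(s + 2).
Then F(1) - F(-1) = (log(81)) - (0) = log(81).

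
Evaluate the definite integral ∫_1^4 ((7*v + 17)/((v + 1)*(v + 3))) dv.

Factor the denominator: v**2 + 4*v + 3 = (v + 3)(v + 1).
Partial fractions: (7*v + 17)/((v + 1)*(v + 3)) = 2/(v + 3) + 5/(v + 1).
An antiderivative is F(v) = 5*log(v + 1) + 2*log(v + 3).
Then F(4) - F(1) = (2*log(7) + 5*log(5)) - (9*log(2)) = -9*log(2) + 2*log(7) + 5*log(5).

-9*log(2) + 2*log(7) + 5*log(5)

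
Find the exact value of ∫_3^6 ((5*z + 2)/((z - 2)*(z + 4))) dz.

Factor the denominator: z**2 + 2*z - 8 = (z + 4)(z - 2).
Partial fractions: (5*z + 2)/((z - 2)*(z + 4)) = 3/(z + 4) + 2/(z - 2).
An antiderivative is F(z) = 2*log(z - 2) + 3*log(z + 4).
Then F(6) - F(3) = (3*log(5) + 7*log(2)) - (3*log(7)) = -3*log(7) + 3*log(5) + 7*log(2).

-3*log(7) + 3*log(5) + 7*log(2)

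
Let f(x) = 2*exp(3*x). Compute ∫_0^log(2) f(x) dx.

Let u = exp(x), so du = exp(x) dx. When x = 0, u = 1; when x = log(2), u = 2.
The integral becomes 2·∫ u**2 du from 1 to 2, with antiderivative 2*u**3/3.
Back in x: F(x) = 2*exp(3*x)/3.
Then F(log(2)) - F(0) = (16/3) - (2/3) = 14/3.

14/3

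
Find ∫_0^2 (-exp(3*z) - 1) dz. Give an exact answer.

-exp(6)/3 - 5/3

An antiderivative is F(z) = -exp(3*z)/3 - z.
Then F(2) - F(0) = (-exp(6)/3 - 2) - (-1/3) = -exp(6)/3 - 5/3.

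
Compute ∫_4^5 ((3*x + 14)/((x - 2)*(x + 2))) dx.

-2*log(7) - 3*log(2) + 7*log(3)

Factor the denominator: x**2 - 4 = (x + 2)(x - 2).
Partial fractions: (3*x + 14)/((x - 2)*(x + 2)) = -2/(x + 2) + 5/(x - 2).
An antiderivative is F(x) = 5*log(x - 2) - 2*log(x + 2).
Then F(5) - F(4) = (-2*log(7) + 5*log(3)) - (log(8/9)) = -2*log(7) - 3*log(2) + 7*log(3).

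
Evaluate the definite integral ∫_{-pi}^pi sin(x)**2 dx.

pi

Use the identity sin^2(x) = (1 - cos(2*x))/2.
An antiderivative is F(x) = x/2 - sin(2*x)/4.
Then F(pi) - F(-pi) = (pi/2) - (-pi/2) = pi.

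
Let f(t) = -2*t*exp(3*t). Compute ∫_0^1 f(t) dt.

Integrate by parts once (u = t, dv = -2*exp(3*t) dt).
An antiderivative is F(t) = (-6*t + 2)*exp(3*t)/9.
Then F(1) - F(0) = (-4*exp(3)/9) - (2/9) = -4*exp(3)/9 - 2/9.

-4*exp(3)/9 - 2/9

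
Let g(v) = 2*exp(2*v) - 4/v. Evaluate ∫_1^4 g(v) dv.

An antiderivative is F(v) = exp(2*v) - 4*log(v).
Then F(4) - F(1) = (-8*log(2) + exp(8)) - (exp(2)) = -exp(2) - 8*log(2) + exp(8).

-exp(2) - 8*log(2) + exp(8)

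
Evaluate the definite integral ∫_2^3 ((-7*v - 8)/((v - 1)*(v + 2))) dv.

Factor the denominator: v**2 + v - 2 = (v + 2)(v - 1).
Partial fractions: (-7*v - 8)/((v - 1)*(v + 2)) = -2/(v + 2) - 5/(v - 1).
An antiderivative is F(v) = -5*log(v - 1) - 2*log(v + 2).
Then F(3) - F(2) = (-5*log(2) - 2*log(5)) - (-log(16)) = -log(50).

-log(50)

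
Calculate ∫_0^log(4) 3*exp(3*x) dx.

Let u = exp(x), so du = exp(x) dx. When x = 0, u = 1; when x = log(4), u = 4.
The integral becomes 3·∫ u**2 du from 1 to 4, with antiderivative u**3.
Back in x: F(x) = exp(3*x).
Then F(log(4)) - F(0) = (64) - (1) = 63.

63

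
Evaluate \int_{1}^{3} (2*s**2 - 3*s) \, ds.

16/3

By the power rule, an antiderivative is F(s) = 2*s**3/3 - 3*s**2/2.
Then F(3) - F(1) = (9/2) - (-5/6) = 16/3.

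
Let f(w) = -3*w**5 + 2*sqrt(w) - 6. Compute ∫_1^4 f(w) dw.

By the power rule, an antiderivative is F(w) = -w**6/2 + 4*w**(3/2)/3 - 6*w.
Then F(4) - F(1) = (-6184/3) - (-31/6) = -12337/6.

-12337/6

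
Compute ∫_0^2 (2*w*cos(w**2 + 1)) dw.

Let u = w**2 + 1, so du = 2*w dw. When w = 0, u = 1; when w = 2, u = 5.
The integral becomes ∫ cos(u) du from 1 to 5, with antiderivative sin(u).
Back in w: F(w) = sin(w**2 + 1).
Then F(2) - F(0) = (sin(5)) - (sin(1)) = sin(5) - sin(1).

sin(5) - sin(1)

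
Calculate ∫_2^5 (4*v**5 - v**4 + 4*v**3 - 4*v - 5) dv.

By the power rule, an antiderivative is F(v) = 2*v**6/3 - v**5/5 + v**4 - 2*v**2 - 5*v.
Then F(5) - F(2) = (31025/3) - (514/15) = 51537/5.

51537/5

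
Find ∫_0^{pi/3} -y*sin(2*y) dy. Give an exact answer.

-pi/12 - sqrt(3)/8

Integrate by parts once (u = y, dv = -sin(2*y) dy).
An antiderivative is F(y) = y*cos(2*y)/2 - sin(2*y)/4.
Then F(pi/3) - F(0) = (-pi/12 - sqrt(3)/8) - (0) = -pi/12 - sqrt(3)/8.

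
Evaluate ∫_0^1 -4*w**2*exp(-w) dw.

-8 + 20*exp(-1)

Integrate by parts twice (u = w^2, dv = -4*exp(-w) dw).
An antiderivative is F(w) = (4*w**2 + 8*w + 8)*exp(-w).
Then F(1) - F(0) = (20*exp(-1)) - (8) = -8 + 20*exp(-1).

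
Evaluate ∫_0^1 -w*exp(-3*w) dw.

Integrate by parts once (u = w, dv = -exp(-3*w) dw).
An antiderivative is F(w) = (3*w + 1)*exp(-3*w)/9.
Then F(1) - F(0) = (4*exp(-3)/9) - (1/9) = (4 - exp(3))*exp(-3)/9.

(4 - exp(3))*exp(-3)/9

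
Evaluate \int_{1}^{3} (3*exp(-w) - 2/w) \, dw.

-2*log(3) - 3*exp(-3) + 3*exp(-1)

An antiderivative is F(w) = -2*log(w) - 3*exp(-w).
Then F(3) - F(1) = (-2*log(3) - 3*exp(-3)) - (-3*exp(-1)) = -2*log(3) - 3*exp(-3) + 3*exp(-1).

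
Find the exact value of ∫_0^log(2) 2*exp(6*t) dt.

Let u = exp(t), so du = exp(t) dt. When t = 0, u = 1; when t = log(2), u = 2.
The integral becomes 2·∫ u**5 du from 1 to 2, with antiderivative u**6/3.
Back in t: F(t) = exp(6*t)/3.
Then F(log(2)) - F(0) = (64/3) - (1/3) = 21.

21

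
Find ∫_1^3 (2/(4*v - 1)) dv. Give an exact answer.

An antiderivative is F(v) = log(4*v - 1)/2.
Then F(3) - F(1) = (log(11)/2) - (log(3)/2) = -log(3)/2 + log(11)/2.

-log(3)/2 + log(11)/2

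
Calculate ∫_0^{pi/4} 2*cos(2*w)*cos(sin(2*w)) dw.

Let u = sin(2*w), so du = 2*cos(2*w) dw. When w = 0, u = 0; when w = pi/4, u = 1.
The integral becomes ∫ cos(u) du from 0 to 1, with antiderivative sin(u).
Back in w: F(w) = sin(sin(2*w)).
Then F(pi/4) - F(0) = (sin(1)) - (0) = sin(1).

sin(1)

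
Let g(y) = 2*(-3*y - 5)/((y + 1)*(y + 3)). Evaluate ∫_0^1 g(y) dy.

-10*log(2) + 4*log(3)

Factor the denominator: y**2 + 4*y + 3 = (y + 3)(y + 1).
Partial fractions: 2*(-3*y - 5)/((y + 1)*(y + 3)) = -4/(y + 3) - 2/(y + 1).
An antiderivative is F(y) = -2*log(y + 1) - 4*log(y + 3).
Then F(1) - F(0) = (-10*log(2)) - (-log(81)) = -10*log(2) + 4*log(3).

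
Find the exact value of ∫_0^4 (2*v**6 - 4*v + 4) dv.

By the power rule, an antiderivative is F(v) = 2*v**7/7 - 2*v**2 + 4*v.
Then F(4) - F(0) = (32656/7) - (0) = 32656/7.

32656/7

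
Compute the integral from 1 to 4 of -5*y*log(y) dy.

Integrate by parts once (u = ln y, dv = -5*y dy).
An antiderivative is F(y) = -5*y**2*(2*log(y) - 1)/4.
Then F(4) - F(1) = (20 - 80*log(2)) - (5/4) = 75/4 - 80*log(2).

75/4 - 80*log(2)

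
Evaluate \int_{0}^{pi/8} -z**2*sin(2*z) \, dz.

-sqrt(2)/8 - sqrt(2)*pi/32 + sqrt(2)*pi**2/256 + 1/4

Integrate by parts twice (u = z^2, dv = -sin(2*z) dz).
An antiderivative is F(z) = z**2*cos(2*z)/2 - z*sin(2*z)/2 - cos(2*z)/4.
Then F(pi/8) - F(0) = (sqrt(2)*(-32 - 8*pi + pi**2)/256) - (-1/4) = -sqrt(2)/8 - sqrt(2)*pi/32 + sqrt(2)*pi**2/256 + 1/4.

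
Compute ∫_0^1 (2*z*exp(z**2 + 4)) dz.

Let u = z**2 + 4, so du = 2*z dz. When z = 0, u = 4; when z = 1, u = 5.
The integral becomes ∫ exp(u) du from 4 to 5, with antiderivative exp(u).
Back in z: F(z) = exp(z**2 + 4).
Then F(1) - F(0) = (exp(5)) - (exp(4)) = -exp(4) + exp(5).

-exp(4) + exp(5)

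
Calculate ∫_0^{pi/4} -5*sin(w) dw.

-5 + 5*sqrt(2)/2

An antiderivative is F(w) = 5*cos(w).
Then F(pi/4) - F(0) = (5*sqrt(2)/2) - (5) = -5 + 5*sqrt(2)/2.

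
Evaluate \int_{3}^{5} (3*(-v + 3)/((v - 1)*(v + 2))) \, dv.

Factor the denominator: v**2 + v - 2 = (v + 2)(v - 1).
Partial fractions: 3*(-v + 3)/((v - 1)*(v + 2)) = -5/(v + 2) + 2/(v - 1).
An antiderivative is F(v) = 2*log(v - 1) - 5*log(v + 2).
Then F(5) - F(3) = (-5*log(7) + 4*log(2)) - (-5*log(5) + 2*log(2)) = -5*log(7) + 2*log(2) + 5*log(5).

-5*log(7) + 2*log(2) + 5*log(5)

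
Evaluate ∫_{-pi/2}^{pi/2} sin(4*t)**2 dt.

pi/2

Use the identity sin^2(4*t) = (1 - cos(8*t))/2.
An antiderivative is F(t) = t/2 - sin(8*t)/16.
Then F(pi/2) - F(-pi/2) = (pi/4) - (-pi/4) = pi/2.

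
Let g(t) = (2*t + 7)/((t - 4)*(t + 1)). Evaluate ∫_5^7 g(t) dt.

Factor the denominator: t**2 - 3*t - 4 = (t + 1)(t - 4).
Partial fractions: (2*t + 7)/((t - 4)*(t + 1)) = -1/(t + 1) + 3/(t - 4).
An antiderivative is F(t) = 3*log(t - 4) - log(t + 1).
Then F(7) - F(5) = (log(27/8)) - (-log(6)) = log(81/4).

log(81/4)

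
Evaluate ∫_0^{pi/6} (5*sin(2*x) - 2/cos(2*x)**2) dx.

An antiderivative is F(x) = -5*cos(2*x)/2 - tan(2*x).
Then F(pi/6) - F(0) = (-sqrt(3) - 5/4) - (-5/2) = 5/4 - sqrt(3).

5/4 - sqrt(3)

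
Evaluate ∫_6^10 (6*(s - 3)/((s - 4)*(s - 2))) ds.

Factor the denominator: s**2 - 6*s + 8 = (s - 2)(s - 4).
Partial fractions: 6*(s - 3)/((s - 4)*(s - 2)) = 3/(s - 2) + 3/(s - 4).
An antiderivative is F(s) = 3*log(s - 4) + 3*log(s - 2).
Then F(10) - F(6) = (3*log(3) + 12*log(2)) - (9*log(2)) = 3*log(2) + 3*log(3).

3*log(2) + 3*log(3)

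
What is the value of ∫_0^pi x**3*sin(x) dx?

pi*(-6 + pi**2)

Integrate by parts 3 times (u = x^3, dv = sin(x) dx).
An antiderivative is F(x) = -x**3*cos(x) + 3*x**2*sin(x) + 6*x*cos(x) - 6*sin(x).
Then F(pi) - F(0) = (pi*(-6 + pi**2)) - (0) = pi*(-6 + pi**2).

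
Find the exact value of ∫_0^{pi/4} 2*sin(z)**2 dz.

-1/2 + pi/4

Use the identity sin^2(z) = (1 - cos(2*z))/2.
An antiderivative is F(z) = z - sin(2*z)/2.
Then F(pi/4) - F(0) = (-1/2 + pi/4) - (0) = -1/2 + pi/4.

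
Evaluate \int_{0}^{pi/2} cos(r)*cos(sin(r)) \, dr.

sin(1)

Let u = sin(r), so du = cos(r) dr. When r = 0, u = 0; when r = pi/2, u = 1.
The integral becomes ∫ cos(u) du from 0 to 1, with antiderivative sin(u).
Back in r: F(r) = sin(sin(r)).
Then F(pi/2) - F(0) = (sin(1)) - (0) = sin(1).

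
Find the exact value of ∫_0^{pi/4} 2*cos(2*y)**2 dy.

Use the identity cos^2(2*y) = (1 + cos(4*y))/2.
An antiderivative is F(y) = y + sin(4*y)/4.
Then F(pi/4) - F(0) = (pi/4) - (0) = pi/4.

pi/4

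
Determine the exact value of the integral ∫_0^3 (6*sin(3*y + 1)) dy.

2*cos(1) - 2*cos(10)

Let u = 3*y + 1, so du = 3 dy. When y = 0, u = 1; when y = 3, u = 10.
The integral becomes 2·∫ sin(u) du from 1 to 10, with antiderivative -2*cos(u).
Back in y: F(y) = -2*cos(3*y + 1).
Then F(3) - F(0) = (-2*cos(10)) - (-2*cos(1)) = 2*cos(1) - 2*cos(10).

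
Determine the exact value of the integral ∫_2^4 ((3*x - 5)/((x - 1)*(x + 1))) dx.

Factor the denominator: x**2 - 1 = (x + 1)(x - 1).
Partial fractions: (3*x - 5)/((x - 1)*(x + 1)) = 4/(x + 1) - 1/(x - 1).
An antiderivative is F(x) = -log(x - 1) + 4*log(x + 1).
Then F(4) - F(2) = (-log(3) + 4*log(5)) - (log(81)) = -5*log(3) + 4*log(5).

-5*log(3) + 4*log(5)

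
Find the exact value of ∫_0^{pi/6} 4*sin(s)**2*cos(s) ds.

Let u = sin(s), so du = cos(s) ds. When s = 0, u = 0; when s = pi/6, u = 1/2.
The integral becomes 4·∫ u**2 du from 0 to 1/2, with antiderivative 4*u**3/3.
Back in s: F(s) = 4*sin(s)**3/3.
Then F(pi/6) - F(0) = (1/6) - (0) = 1/6.

1/6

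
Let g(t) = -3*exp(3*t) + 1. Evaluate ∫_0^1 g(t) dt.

An antiderivative is F(t) = -exp(3*t) + t.
Then F(1) - F(0) = (1 - exp(3)) - (-1) = 2 - exp(3).

2 - exp(3)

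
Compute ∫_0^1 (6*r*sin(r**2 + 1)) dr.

Let u = r**2 + 1, so du = 2*r dr. When r = 0, u = 1; when r = 1, u = 2.
The integral becomes 3·∫ sin(u) du from 1 to 2, with antiderivative -3*cos(u).
Back in r: F(r) = -3*cos(r**2 + 1).
Then F(1) - F(0) = (-3*cos(2)) - (-3*cos(1)) = -3*cos(2) + 3*cos(1).

-3*cos(2) + 3*cos(1)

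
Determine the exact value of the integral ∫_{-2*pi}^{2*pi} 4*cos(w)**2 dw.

8*pi

Use the identity cos^2(w) = (1 + cos(2*w))/2.
An antiderivative is F(w) = 2*w + sin(2*w).
Then F(2*pi) - F(-2*pi) = (4*pi) - (-4*pi) = 8*pi.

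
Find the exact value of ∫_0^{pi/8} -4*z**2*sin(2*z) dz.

Integrate by parts twice (u = z^2, dv = -4*sin(2*z) dz).
An antiderivative is F(z) = 2*z**2*cos(2*z) - 2*z*sin(2*z) - cos(2*z).
Then F(pi/8) - F(0) = (sqrt(2)*(-32 - 8*pi + pi**2)/64) - (-1) = -sqrt(2)/2 - sqrt(2)*pi/8 + sqrt(2)*pi**2/64 + 1.

-sqrt(2)/2 - sqrt(2)*pi/8 + sqrt(2)*pi**2/64 + 1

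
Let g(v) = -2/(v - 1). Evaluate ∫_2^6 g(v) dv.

-log(25)

An antiderivative is F(v) = -2*log(v - 1).
Then F(6) - F(2) = (-log(25)) - (0) = -log(25).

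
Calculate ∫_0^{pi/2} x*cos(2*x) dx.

Integrate by parts once (u = x, dv = cos(2*x) dx).
An antiderivative is F(x) = x*sin(2*x)/2 + cos(2*x)/4.
Then F(pi/2) - F(0) = (-1/4) - (1/4) = -1/2.

-1/2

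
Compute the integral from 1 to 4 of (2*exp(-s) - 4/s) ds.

-8*log(2) - 2*exp(-4) + 2*exp(-1)

An antiderivative is F(s) = -4*log(s) - 2*exp(-s).
Then F(4) - F(1) = (-8*log(2) - 2*exp(-4)) - (-2*exp(-1)) = -8*log(2) - 2*exp(-4) + 2*exp(-1).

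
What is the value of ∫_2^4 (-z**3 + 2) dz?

-56

By the power rule, an antiderivative is F(z) = -z**4/4 + 2*z.
Then F(4) - F(2) = (-56) - (0) = -56.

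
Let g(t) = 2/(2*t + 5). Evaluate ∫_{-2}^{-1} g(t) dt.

log(3)

An antiderivative is F(t) = log(2*t + 5).
Then F(-1) - F(-2) = (log(3)) - (0) = log(3).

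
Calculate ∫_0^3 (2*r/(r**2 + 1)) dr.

Let u = r**2 + 1, so du = 2*r dr. When r = 0, u = 1; when r = 3, u = 10.
The integral becomes ∫ 1/u du from 1 to 10, with antiderivative log(u).
Back in r: F(r) = log(r**2 + 1).
Then F(3) - F(0) = (log(10)) - (0) = log(10).

log(10)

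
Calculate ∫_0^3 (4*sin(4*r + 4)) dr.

Let u = 4*r + 4, so du = 4 dr. When r = 0, u = 4; when r = 3, u = 16.
The integral becomes ∫ sin(u) du from 4 to 16, with antiderivative -cos(u).
Back in r: F(r) = -cos(4*r + 4).
Then F(3) - F(0) = (-cos(16)) - (-cos(4)) = cos(4) - cos(16).

cos(4) - cos(16)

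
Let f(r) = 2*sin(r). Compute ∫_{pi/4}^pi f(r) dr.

sqrt(2) + 2

An antiderivative is F(r) = -2*cos(r).
Then F(pi) - F(pi/4) = (2) - (-sqrt(2)) = sqrt(2) + 2.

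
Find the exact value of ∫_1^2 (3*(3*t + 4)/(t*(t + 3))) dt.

-6*log(2) + 5*log(5)

Factor the denominator: t**2 + 3*t = (t + 3)t.
Partial fractions: 3*(3*t + 4)/(t*(t + 3)) = 5/(t + 3) + 4/t.
An antiderivative is F(t) = 4*log(t) + 5*log(t + 3).
Then F(2) - F(1) = (4*log(2) + 5*log(5)) - (10*log(2)) = -6*log(2) + 5*log(5).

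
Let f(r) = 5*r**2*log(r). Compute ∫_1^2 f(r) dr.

-35/9 + 40*log(2)/3

Integrate by parts once (u = ln r, dv = 5*r**2 dr).
An antiderivative is F(r) = 5*r**3*(3*log(r) - 1)/9.
Then F(2) - F(1) = (-40/9 + 40*log(2)/3) - (-5/9) = -35/9 + 40*log(2)/3.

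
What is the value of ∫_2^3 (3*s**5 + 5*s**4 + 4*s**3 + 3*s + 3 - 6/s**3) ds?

7423/12

By the power rule, an antiderivative is F(s) = s**6/2 + s**5 + s**4 + 3*s**2/2 + 3*s + 3/s**2.
Then F(3) - F(2) = (2134/3) - (371/4) = 7423/12.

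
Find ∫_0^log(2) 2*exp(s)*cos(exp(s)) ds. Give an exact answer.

-2*sin(1) + 2*sin(2)

Let u = exp(s), so du = exp(s) ds. When s = 0, u = 1; when s = log(2), u = 2.
The integral becomes 2·∫ cos(u) du from 1 to 2, with antiderivative 2*sin(u).
Back in s: F(s) = 2*sin(exp(s)).
Then F(log(2)) - F(0) = (2*sin(2)) - (2*sin(1)) = -2*sin(1) + 2*sin(2).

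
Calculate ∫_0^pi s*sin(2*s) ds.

-pi/2

Integrate by parts once (u = s, dv = sin(2*s) ds).
An antiderivative is F(s) = -s*cos(2*s)/2 + sin(2*s)/4.
Then F(pi) - F(0) = (-pi/2) - (0) = -pi/2.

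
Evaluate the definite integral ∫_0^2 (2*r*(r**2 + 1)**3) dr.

Let u = r**2 + 1, so du = 2*r dr. When r = 0, u = 1; when r = 2, u = 5.
The integral becomes ∫ u**3 du from 1 to 5, with antiderivative u**4/4.
Back in r: F(r) = (r**2 + 1)**4/4.
Then F(2) - F(0) = (625/4) - (1/4) = 156.

156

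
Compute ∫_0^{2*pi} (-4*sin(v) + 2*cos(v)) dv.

An antiderivative is F(v) = 2*sin(v) + 4*cos(v).
Then F(2*pi) - F(0) = (4) - (4) = 0.

0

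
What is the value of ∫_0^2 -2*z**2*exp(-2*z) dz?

(13 - exp(4))*exp(-4)/2

Integrate by parts twice (u = z^2, dv = -2*exp(-2*z) dz).
An antiderivative is F(z) = (2*z**2 + 2*z + 1)*exp(-2*z)/2.
Then F(2) - F(0) = (13*exp(-4)/2) - (1/2) = (13 - exp(4))*exp(-4)/2.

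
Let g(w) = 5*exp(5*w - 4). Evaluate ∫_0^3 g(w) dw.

Let u = 5*w - 4, so du = 5 dw. When w = 0, u = -4; when w = 3, u = 11.
The integral becomes ∫ exp(u) du from -4 to 11, with antiderivative exp(u).
Back in w: F(w) = exp(5*w - 4).
Then F(3) - F(0) = (exp(11)) - (exp(-4)) = -(1 - exp(15))*exp(-4).

-(1 - exp(15))*exp(-4)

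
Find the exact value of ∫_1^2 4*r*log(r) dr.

-3 + 8*log(2)

Integrate by parts once (u = ln r, dv = 4*r dr).
An antiderivative is F(r) = r**2*(2*log(r) - 1).
Then F(2) - F(1) = (-4 + 8*log(2)) - (-1) = -3 + 8*log(2).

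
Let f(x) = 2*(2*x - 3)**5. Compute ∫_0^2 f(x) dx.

Let u = 2*x - 3, so du = 2 dx. When x = 0, u = -3; when x = 2, u = 1.
The integral becomes ∫ u**5 du from -3 to 1, with antiderivative u**6/6.
Back in x: F(x) = (2*x - 3)**6/6.
Then F(2) - F(0) = (1/6) - (243/2) = -364/3.

-364/3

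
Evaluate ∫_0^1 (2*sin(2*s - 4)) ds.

Let u = 2*s - 4, so du = 2 ds. When s = 0, u = -4; when s = 1, u = -2.
The integral becomes ∫ sin(u) du from -4 to -2, with antiderivative -cos(u).
Back in s: F(s) = -cos(2*s - 4).
Then F(1) - F(0) = (-cos(2)) - (-cos(4)) = cos(4) - cos(2).

cos(4) - cos(2)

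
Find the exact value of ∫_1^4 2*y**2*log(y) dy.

-14 + 256*log(2)/3

Integrate by parts once (u = ln y, dv = 2*y**2 dy).
An antiderivative is F(y) = 2*y**3*(3*log(y) - 1)/9.
Then F(4) - F(1) = (-128/9 + 256*log(2)/3) - (-2/9) = -14 + 256*log(2)/3.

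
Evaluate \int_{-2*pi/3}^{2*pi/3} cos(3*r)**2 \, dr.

2*pi/3

Use the identity cos^2(3*r) = (1 + cos(6*r))/2.
An antiderivative is F(r) = r/2 + sin(6*r)/12.
Then F(2*pi/3) - F(-2*pi/3) = (pi/3) - (-pi/3) = 2*pi/3.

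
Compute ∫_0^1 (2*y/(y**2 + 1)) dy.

Let u = y**2 + 1, so du = 2*y dy. When y = 0, u = 1; when y = 1, u = 2.
The integral becomes ∫ 1/u du from 1 to 2, with antiderivative log(u).
Back in y: F(y) = log(y**2 + 1).
Then F(1) - F(0) = (log(2)) - (0) = log(2).

log(2)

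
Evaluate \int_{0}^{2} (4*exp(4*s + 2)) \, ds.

Let u = 4*s + 2, so du = 4 ds. When s = 0, u = 2; when s = 2, u = 10.
The integral becomes ∫ exp(u) du from 2 to 10, with antiderivative exp(u).
Back in s: F(s) = exp(4*s + 2).
Then F(2) - F(0) = (exp(10)) - (exp(2)) = -exp(2) + exp(10).

-exp(2) + exp(10)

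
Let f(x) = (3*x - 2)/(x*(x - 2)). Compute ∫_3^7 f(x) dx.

Factor the denominator: x**2 - 2*x = x(x - 2).
Partial fractions: (3*x - 2)/(x*(x - 2)) = 1/x + 2/(x - 2).
An antiderivative is F(x) = log(x) + 2*log(x - 2).
Then F(7) - F(3) = (log(7) + 2*log(5)) - (log(3)) = -log(3) + log(7) + 2*log(5).

-log(3) + log(7) + 2*log(5)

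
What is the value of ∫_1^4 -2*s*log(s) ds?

Integrate by parts once (u = ln s, dv = -2*s ds).
An antiderivative is F(s) = -s**2*(2*log(s) - 1)/2.
Then F(4) - F(1) = (8 - 32*log(2)) - (1/2) = 15/2 - 32*log(2).

15/2 - 32*log(2)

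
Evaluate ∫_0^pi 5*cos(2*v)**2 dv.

5*pi/2

Use the identity cos^2(2*v) = (1 + cos(4*v))/2.
An antiderivative is F(v) = 5*v/2 + 5*sin(4*v)/8.
Then F(pi) - F(0) = (5*pi/2) - (0) = 5*pi/2.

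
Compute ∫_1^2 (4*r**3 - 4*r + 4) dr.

By the power rule, an antiderivative is F(r) = r**4 - 2*r**2 + 4*r.
Then F(2) - F(1) = (16) - (3) = 13.

13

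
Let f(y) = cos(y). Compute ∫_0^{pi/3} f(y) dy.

sqrt(3)/2

An antiderivative is F(y) = sin(y).
Then F(pi/3) - F(0) = (sqrt(3)/2) - (0) = sqrt(3)/2.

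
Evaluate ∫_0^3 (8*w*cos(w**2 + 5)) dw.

Let u = w**2 + 5, so du = 2*w dw. When w = 0, u = 5; when w = 3, u = 14.
The integral becomes 4·∫ cos(u) du from 5 to 14, with antiderivative 4*sin(u).
Back in w: F(w) = 4*sin(w**2 + 5).
Then F(3) - F(0) = (4*sin(14)) - (4*sin(5)) = -4*sin(5) + 4*sin(14).

-4*sin(5) + 4*sin(14)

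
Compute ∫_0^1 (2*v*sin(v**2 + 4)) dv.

Let u = v**2 + 4, so du = 2*v dv. When v = 0, u = 4; when v = 1, u = 5.
The integral becomes ∫ sin(u) du from 4 to 5, with antiderivative -cos(u).
Back in v: F(v) = -cos(v**2 + 4).
Then F(1) - F(0) = (-cos(5)) - (-cos(4)) = cos(4) - cos(5).

cos(4) - cos(5)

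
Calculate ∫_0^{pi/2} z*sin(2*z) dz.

pi/4

Integrate by parts once (u = z, dv = sin(2*z) dz).
An antiderivative is F(z) = -z*cos(2*z)/2 + sin(2*z)/4.
Then F(pi/2) - F(0) = (pi/4) - (0) = pi/4.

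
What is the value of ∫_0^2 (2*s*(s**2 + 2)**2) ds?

Let u = s**2 + 2, so du = 2*s ds. When s = 0, u = 2; when s = 2, u = 6.
The integral becomes ∫ u**2 du from 2 to 6, with antiderivative u**3/3.
Back in s: F(s) = (s**2 + 2)**3/3.
Then F(2) - F(0) = (72) - (8/3) = 208/3.

208/3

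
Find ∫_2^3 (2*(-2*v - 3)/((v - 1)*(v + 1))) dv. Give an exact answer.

-log(24)

Factor the denominator: v**2 - 1 = (v + 1)(v - 1).
Partial fractions: 2*(-2*v - 3)/((v - 1)*(v + 1)) = 1/(v + 1) - 5/(v - 1).
An antiderivative is F(v) = -5*log(v - 1) + log(v + 1).
Then F(3) - F(2) = (-log(8)) - (log(3)) = -log(24).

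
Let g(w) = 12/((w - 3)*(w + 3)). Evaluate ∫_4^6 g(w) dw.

Factor the denominator: w**2 - 9 = (w + 3)(w - 3).
Partial fractions: 12/((w - 3)*(w + 3)) = -2/(w + 3) + 2/(w - 3).
An antiderivative is F(w) = 2*log(w - 3) - 2*log(w + 3).
Then F(6) - F(4) = (-log(9)) - (-log(49)) = log(49/9).

log(49/9)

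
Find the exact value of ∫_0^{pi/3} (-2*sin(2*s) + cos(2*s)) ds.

-3/2 + sqrt(3)/4

An antiderivative is F(s) = sin(2*s)/2 + cos(2*s).
Then F(pi/3) - F(0) = (-1/2 + sqrt(3)/4) - (1) = -3/2 + sqrt(3)/4.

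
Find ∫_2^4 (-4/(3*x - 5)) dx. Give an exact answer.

An antiderivative is F(x) = -4*log(3*x - 5)/3.
Then F(4) - F(2) = (-4*log(7)/3) - (0) = -4*log(7)/3.

-4*log(7)/3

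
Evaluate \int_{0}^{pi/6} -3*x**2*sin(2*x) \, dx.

Integrate by parts twice (u = x^2, dv = -3*sin(2*x) dx).
An antiderivative is F(x) = 3*x**2*cos(2*x)/2 - 3*x*sin(2*x)/2 - 3*cos(2*x)/4.
Then F(pi/6) - F(0) = (-sqrt(3)*pi/8 - 3/8 + pi**2/48) - (-3/4) = -sqrt(3)*pi/8 + pi**2/48 + 3/8.

-sqrt(3)*pi/8 + pi**2/48 + 3/8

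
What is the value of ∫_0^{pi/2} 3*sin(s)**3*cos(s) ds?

3/4

Let u = sin(s), so du = cos(s) ds. When s = 0, u = 0; when s = pi/2, u = 1.
The integral becomes 3·∫ u**3 du from 0 to 1, with antiderivative 3*u**4/4.
Back in s: F(s) = 3*sin(s)**4/4.
Then F(pi/2) - F(0) = (3/4) - (0) = 3/4.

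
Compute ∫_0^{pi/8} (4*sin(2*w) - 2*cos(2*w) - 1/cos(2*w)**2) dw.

An antiderivative is F(w) = -sin(2*w) - 2*cos(2*w) - tan(2*w)/2.
Then F(pi/8) - F(0) = (-3*sqrt(2)/2 - 1/2) - (-2) = 3/2 - 3*sqrt(2)/2.

3/2 - 3*sqrt(2)/2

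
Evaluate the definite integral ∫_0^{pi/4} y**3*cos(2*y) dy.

-3*pi/16 + pi**3/128 + 3/8

Integrate by parts 3 times (u = y^3, dv = cos(2*y) dy).
An antiderivative is F(y) = y**3*sin(2*y)/2 + 3*y**2*cos(2*y)/4 - 3*y*sin(2*y)/4 - 3*cos(2*y)/8.
Then F(pi/4) - F(0) = (pi*(-24 + pi**2)/128) - (-3/8) = -3*pi/16 + pi**3/128 + 3/8.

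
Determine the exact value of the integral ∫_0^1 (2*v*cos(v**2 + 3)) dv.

sin(4) - sin(3)

Let u = v**2 + 3, so du = 2*v dv. When v = 0, u = 3; when v = 1, u = 4.
The integral becomes ∫ cos(u) du from 3 to 4, with antiderivative sin(u).
Back in v: F(v) = sin(v**2 + 3).
Then F(1) - F(0) = (sin(4)) - (sin(3)) = sin(4) - sin(3).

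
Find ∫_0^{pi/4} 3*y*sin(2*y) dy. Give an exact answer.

Integrate by parts once (u = y, dv = 3*sin(2*y) dy).
An antiderivative is F(y) = -3*y*cos(2*y)/2 + 3*sin(2*y)/4.
Then F(pi/4) - F(0) = (3/4) - (0) = 3/4.

3/4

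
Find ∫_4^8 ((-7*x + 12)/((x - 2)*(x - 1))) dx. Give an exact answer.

-5*log(7) + 3*log(3)

Factor the denominator: x**2 - 3*x + 2 = (x - 1)(x - 2).
Partial fractions: (-7*x + 12)/((x - 2)*(x - 1)) = -5/(x - 1) - 2/(x - 2).
An antiderivative is F(x) = -2*log(x - 2) - 5*log(x - 1).
Then F(8) - F(4) = (-5*log(7) - 2*log(3) - 2*log(2)) - (-5*log(3) - 2*log(2)) = -5*log(7) + 3*log(3).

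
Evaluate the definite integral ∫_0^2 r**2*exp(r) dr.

Integrate by parts twice (u = r^2, dv = exp(r) dr).
An antiderivative is F(r) = (r**2 - 2*r + 2)*exp(r).
Then F(2) - F(0) = (2*exp(2)) - (2) = -2 + 2*exp(2).

-2 + 2*exp(2)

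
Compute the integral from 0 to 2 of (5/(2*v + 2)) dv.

5*log(3)/2

An antiderivative is F(v) = 5*log(2*v + 2)/2.
Then F(2) - F(0) = (5*log(6)/2) - (5*log(2)/2) = 5*log(3)/2.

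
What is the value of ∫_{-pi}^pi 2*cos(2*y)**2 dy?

2*pi

Use the identity cos^2(2*y) = (1 + cos(4*y))/2.
An antiderivative is F(y) = y + sin(4*y)/4.
Then F(pi) - F(-pi) = (pi) - (-pi) = 2*pi.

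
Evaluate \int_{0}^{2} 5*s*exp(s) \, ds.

Integrate by parts once (u = s, dv = 5*exp(s) ds).
An antiderivative is F(s) = (5*s - 5)*exp(s).
Then F(2) - F(0) = (5*exp(2)) - (-5) = 5 + 5*exp(2).

5 + 5*exp(2)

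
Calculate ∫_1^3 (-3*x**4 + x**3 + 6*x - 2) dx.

By the power rule, an antiderivative is F(x) = -3*x**5/5 + x**4/4 + 3*x**2 - 2*x.
Then F(3) - F(1) = (-2091/20) - (13/20) = -526/5.

-526/5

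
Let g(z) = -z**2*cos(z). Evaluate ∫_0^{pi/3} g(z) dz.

-pi/3 - sqrt(3)*pi**2/18 + sqrt(3)

Integrate by parts twice (u = z^2, dv = -cos(z) dz).
An antiderivative is F(z) = -z**2*sin(z) - 2*z*cos(z) + 2*sin(z).
Then F(pi/3) - F(0) = (-pi/3 - sqrt(3)*pi**2/18 + sqrt(3)) - (0) = -pi/3 - sqrt(3)*pi**2/18 + sqrt(3).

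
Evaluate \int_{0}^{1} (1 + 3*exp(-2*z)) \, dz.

An antiderivative is F(z) = z - 3*exp(-2*z)/2.
Then F(1) - F(0) = (1 - 3*exp(-2)/2) - (-3/2) = 5/2 - 3*exp(-2)/2.

5/2 - 3*exp(-2)/2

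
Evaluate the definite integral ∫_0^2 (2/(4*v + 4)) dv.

An antiderivative is F(v) = log(4*v + 4)/2.
Then F(2) - F(0) = (log(12)/2) - (log(2)) = log(3)/2.

log(3)/2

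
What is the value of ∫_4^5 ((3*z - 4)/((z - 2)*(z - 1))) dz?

log(3)

Factor the denominator: z**2 - 3*z + 2 = (z - 1)(z - 2).
Partial fractions: (3*z - 4)/((z - 2)*(z - 1)) = 1/(z - 1) + 2/(z - 2).
An antiderivative is F(z) = 2*log(z - 2) + log(z - 1).
Then F(5) - F(4) = (log(36)) - (log(12)) = log(3).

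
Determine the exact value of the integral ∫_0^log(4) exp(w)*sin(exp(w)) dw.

Let u = exp(w), so du = exp(w) dw. When w = 0, u = 1; when w = log(4), u = 4.
The integral becomes ∫ sin(u) du from 1 to 4, with antiderivative -cos(u).
Back in w: F(w) = -cos(exp(w)).
Then F(log(4)) - F(0) = (-cos(4)) - (-cos(1)) = cos(1) - cos(4).

cos(1) - cos(4)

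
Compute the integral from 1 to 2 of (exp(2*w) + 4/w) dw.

An antiderivative is F(w) = exp(2*w)/2 + 4*log(w).
Then F(2) - F(1) = (log(16) + exp(4)/2) - (exp(2)/2) = -exp(2)/2 + log(16) + exp(4)/2.

-exp(2)/2 + log(16) + exp(4)/2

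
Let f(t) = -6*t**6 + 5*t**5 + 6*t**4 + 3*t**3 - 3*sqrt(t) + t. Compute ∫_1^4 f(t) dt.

By the power rule, an antiderivative is F(t) = -6*t**7/7 + 5*t**6/6 + 6*t**5/5 + 3*t**4/4 - 2*t**(3/2) + t**2/2.
Then F(4) - F(1) = (-967816/105) - (179/420) = -1290481/140.

-1290481/140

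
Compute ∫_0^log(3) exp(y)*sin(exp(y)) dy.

Let u = exp(y), so du = exp(y) dy. When y = 0, u = 1; when y = log(3), u = 3.
The integral becomes ∫ sin(u) du from 1 to 3, with antiderivative -cos(u).
Back in y: F(y) = -cos(exp(y)).
Then F(log(3)) - F(0) = (-cos(3)) - (-cos(1)) = cos(1) - cos(3).

cos(1) - cos(3)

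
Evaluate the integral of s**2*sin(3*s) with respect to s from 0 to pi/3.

Integrate by parts twice (u = s^2, dv = sin(3*s) ds).
An antiderivative is F(s) = -s**2*cos(3*s)/3 + 2*s*sin(3*s)/9 + 2*cos(3*s)/27.
Then F(pi/3) - F(0) = (-2/27 + pi**2/27) - (2/27) = -4/27 + pi**2/27.

-4/27 + pi**2/27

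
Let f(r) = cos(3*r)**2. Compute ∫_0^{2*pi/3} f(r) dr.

pi/3

Use the identity cos^2(3*r) = (1 + cos(6*r))/2.
An antiderivative is F(r) = r/2 + sin(6*r)/12.
Then F(2*pi/3) - F(0) = (pi/3) - (0) = pi/3.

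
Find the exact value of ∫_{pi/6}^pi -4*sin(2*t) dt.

1

An antiderivative is F(t) = 2*cos(2*t).
Then F(pi) - F(pi/6) = (2) - (1) = 1.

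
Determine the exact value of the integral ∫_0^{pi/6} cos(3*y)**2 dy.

Use the identity cos^2(3*y) = (1 + cos(6*y))/2.
An antiderivative is F(y) = y/2 + sin(6*y)/12.
Then F(pi/6) - F(0) = (pi/12) - (0) = pi/12.

pi/12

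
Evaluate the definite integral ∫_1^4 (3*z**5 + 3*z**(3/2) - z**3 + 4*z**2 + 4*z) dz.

By the power rule, an antiderivative is F(z) = z**6/2 + 6*z**(5/2)/5 - z**4/4 + 4*z**3/3 + 2*z**2.
Then F(4) - F(1) = (32096/15) - (287/60) = 42699/20.

42699/20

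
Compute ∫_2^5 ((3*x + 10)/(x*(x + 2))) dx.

Factor the denominator: x**2 + 2*x = (x + 2)x.
Partial fractions: (3*x + 10)/(x*(x + 2)) = -2/(x + 2) + 5/x.
An antiderivative is F(x) = 5*log(x) - 2*log(x + 2).
Then F(5) - F(2) = (-2*log(7) + 5*log(5)) - (log(2)) = -2*log(7) - log(2) + 5*log(5).

-2*log(7) - log(2) + 5*log(5)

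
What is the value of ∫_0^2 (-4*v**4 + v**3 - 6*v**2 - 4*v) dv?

By the power rule, an antiderivative is F(v) = -4*v**5/5 + v**4/4 - 2*v**3 - 2*v**2.
Then F(2) - F(0) = (-228/5) - (0) = -228/5.

-228/5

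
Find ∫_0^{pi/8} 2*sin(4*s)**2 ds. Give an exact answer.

Use the identity sin^2(4*s) = (1 - cos(8*s))/2.
An antiderivative is F(s) = s - sin(8*s)/8.
Then F(pi/8) - F(0) = (pi/8) - (0) = pi/8.

pi/8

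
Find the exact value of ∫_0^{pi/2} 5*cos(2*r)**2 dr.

Use the identity cos^2(2*r) = (1 + cos(4*r))/2.
An antiderivative is F(r) = 5*r/2 + 5*sin(4*r)/8.
Then F(pi/2) - F(0) = (5*pi/4) - (0) = 5*pi/4.

5*pi/4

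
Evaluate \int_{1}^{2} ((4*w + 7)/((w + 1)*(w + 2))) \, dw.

log(9/2)

Factor the denominator: w**2 + 3*w + 2 = (w + 2)(w + 1).
Partial fractions: (4*w + 7)/((w + 1)*(w + 2)) = 1/(w + 2) + 3/(w + 1).
An antiderivative is F(w) = 3*log(w + 1) + log(w + 2).
Then F(2) - F(1) = (2*log(2) + 3*log(3)) - (log(24)) = log(9/2).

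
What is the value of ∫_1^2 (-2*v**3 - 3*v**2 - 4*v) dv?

-41/2

By the power rule, an antiderivative is F(v) = -v**4/2 - v**3 - 2*v**2.
Then F(2) - F(1) = (-24) - (-7/2) = -41/2.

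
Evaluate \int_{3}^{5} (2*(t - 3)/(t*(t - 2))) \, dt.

Factor the denominator: t**2 - 2*t = t(t - 2).
Partial fractions: 2*(t - 3)/(t*(t - 2)) = 3/t - 1/(t - 2).
An antiderivative is F(t) = 3*log(t) - log(t - 2).
Then F(5) - F(3) = (-log(3) + 3*log(5)) - (log(27)) = -4*log(3) + 3*log(5).

-4*log(3) + 3*log(5)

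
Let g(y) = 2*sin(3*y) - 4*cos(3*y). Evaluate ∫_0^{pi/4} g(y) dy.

2/3 - sqrt(2)/3

An antiderivative is F(y) = -4*sin(3*y)/3 - 2*cos(3*y)/3.
Then F(pi/4) - F(0) = (-sqrt(2)/3) - (-2/3) = 2/3 - sqrt(2)/3.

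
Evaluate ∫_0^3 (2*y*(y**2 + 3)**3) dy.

Let u = y**2 + 3, so du = 2*y dy. When y = 0, u = 3; when y = 3, u = 12.
The integral becomes ∫ u**3 du from 3 to 12, with antiderivative u**4/4.
Back in y: F(y) = (y**2 + 3)**4/4.
Then F(3) - F(0) = (5184) - (81/4) = 20655/4.

20655/4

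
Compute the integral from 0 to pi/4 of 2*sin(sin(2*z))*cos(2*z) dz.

Let u = sin(2*z), so du = 2*cos(2*z) dz. When z = 0, u = 0; when z = pi/4, u = 1.
The integral becomes ∫ sin(u) du from 0 to 1, with antiderivative -cos(u).
Back in z: F(z) = -cos(sin(2*z)).
Then F(pi/4) - F(0) = (-cos(1)) - (-1) = 1 - cos(1).

1 - cos(1)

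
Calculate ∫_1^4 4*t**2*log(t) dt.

Integrate by parts once (u = ln t, dv = 4*t**2 dt).
An antiderivative is F(t) = 4*t**3*(3*log(t) - 1)/9.
Then F(4) - F(1) = (-256/9 + 512*log(2)/3) - (-4/9) = -28 + 512*log(2)/3.

-28 + 512*log(2)/3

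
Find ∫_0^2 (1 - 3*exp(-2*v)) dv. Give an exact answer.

(3 + exp(4))*exp(-4)/2

An antiderivative is F(v) = v + 3*exp(-2*v)/2.
Then F(2) - F(0) = (3*exp(-4)/2 + 2) - (3/2) = (3 + exp(4))*exp(-4)/2.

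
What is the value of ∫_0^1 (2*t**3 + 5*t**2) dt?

13/6

By the power rule, an antiderivative is F(t) = t**4/2 + 5*t**3/3.
Then F(1) - F(0) = (13/6) - (0) = 13/6.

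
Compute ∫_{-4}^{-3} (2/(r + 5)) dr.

An antiderivative is F(r) = 2*log(r + 5).
Then F(-3) - F(-4) = (log(4)) - (0) = log(4).

log(4)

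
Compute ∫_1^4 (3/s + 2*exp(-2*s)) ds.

An antiderivative is F(s) = 3*log(s) - exp(-2*s).
Then F(4) - F(1) = (-exp(-8) + 6*log(2)) - (-exp(-2)) = -exp(-8) + exp(-2) + 6*log(2).

-exp(-8) + exp(-2) + 6*log(2)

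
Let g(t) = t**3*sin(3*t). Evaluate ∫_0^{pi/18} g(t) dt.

Integrate by parts 3 times (u = t^3, dv = sin(3*t) dt).
An antiderivative is F(t) = -t**3*cos(3*t)/3 + t**2*sin(3*t)/3 + 2*t*cos(3*t)/9 - 2*sin(3*t)/27.
Then F(pi/18) - F(0) = (-1/27 - sqrt(3)*pi**3/34992 + pi**2/1944 + sqrt(3)*pi/162) - (0) = -1/27 - sqrt(3)*pi**3/34992 + pi**2/1944 + sqrt(3)*pi/162.

-1/27 - sqrt(3)*pi**3/34992 + pi**2/1944 + sqrt(3)*pi/162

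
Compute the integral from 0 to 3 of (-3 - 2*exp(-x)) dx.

-11 + 2*exp(-3)

An antiderivative is F(x) = -3*x + 2*exp(-x).
Then F(3) - F(0) = (-9 + 2*exp(-3)) - (2) = -11 + 2*exp(-3).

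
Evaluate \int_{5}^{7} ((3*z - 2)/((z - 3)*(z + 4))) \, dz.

-4*log(3) + log(2) + 2*log(11)

Factor the denominator: z**2 + z - 12 = (z + 4)(z - 3).
Partial fractions: (3*z - 2)/((z - 3)*(z + 4)) = 2/(z + 4) + 1/(z - 3).
An antiderivative is F(z) = log(z - 3) + 2*log(z + 4).
Then F(7) - F(5) = (2*log(2) + 2*log(11)) - (log(2) + 4*log(3)) = -4*log(3) + log(2) + 2*log(11).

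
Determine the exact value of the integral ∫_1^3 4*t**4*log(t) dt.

-968/25 + 972*log(3)/5

Integrate by parts once (u = ln t, dv = 4*t**4 dt).
An antiderivative is F(t) = 4*t**5*(5*log(t) - 1)/25.
Then F(3) - F(1) = (-972/25 + 972*log(3)/5) - (-4/25) = -968/25 + 972*log(3)/5.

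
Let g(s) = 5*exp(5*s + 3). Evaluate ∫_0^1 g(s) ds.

Let u = 5*s + 3, so du = 5 ds. When s = 0, u = 3; when s = 1, u = 8.
The integral becomes ∫ exp(u) du from 3 to 8, with antiderivative exp(u).
Back in s: F(s) = exp(5*s + 3).
Then F(1) - F(0) = (exp(8)) - (exp(3)) = -exp(3) + exp(8).

-exp(3) + exp(8)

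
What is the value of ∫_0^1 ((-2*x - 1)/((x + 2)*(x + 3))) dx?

-13*log(2) + 8*log(3)

Factor the denominator: x**2 + 5*x + 6 = (x + 3)(x + 2).
Partial fractions: (-2*x - 1)/((x + 2)*(x + 3)) = -5/(x + 3) + 3/(x + 2).
An antiderivative is F(x) = 3*log(x + 2) - 5*log(x + 3).
Then F(1) - F(0) = (-10*log(2) + 3*log(3)) - (-5*log(3) + 3*log(2)) = -13*log(2) + 8*log(3).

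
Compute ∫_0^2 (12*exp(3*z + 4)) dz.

-4*(1 - exp(6))*exp(4)

Let u = 3*z + 4, so du = 3 dz. When z = 0, u = 4; when z = 2, u = 10.
The integral becomes 4·∫ exp(u) du from 4 to 10, with antiderivative 4*exp(u).
Back in z: F(z) = 4*exp(3*z + 4).
Then F(2) - F(0) = (4*exp(10)) - (4*exp(4)) = -4*(1 - exp(6))*exp(4).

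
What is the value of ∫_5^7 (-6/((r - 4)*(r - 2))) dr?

Factor the denominator: r**2 - 6*r + 8 = (r - 2)(r - 4).
Partial fractions: -6/((r - 4)*(r - 2)) = 3/(r - 2) - 3/(r - 4).
An antiderivative is F(r) = -3*log(r - 4) + 3*log(r - 2).
Then F(7) - F(5) = (-3*log(3) + 3*log(5)) - (log(27)) = -6*log(3) + 3*log(5).

-6*log(3) + 3*log(5)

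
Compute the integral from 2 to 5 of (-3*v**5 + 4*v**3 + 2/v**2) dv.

-71709/10

By the power rule, an antiderivative is F(v) = -v**6/2 + v**4 - 2/v.
Then F(5) - F(2) = (-71879/10) - (-17) = -71709/10.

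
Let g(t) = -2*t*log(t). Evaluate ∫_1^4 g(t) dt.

15/2 - 32*log(2)

Integrate by parts once (u = ln t, dv = -2*t dt).
An antiderivative is F(t) = -t**2*(2*log(t) - 1)/2.
Then F(4) - F(1) = (8 - 32*log(2)) - (1/2) = 15/2 - 32*log(2).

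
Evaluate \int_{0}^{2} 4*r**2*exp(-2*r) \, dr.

Integrate by parts twice (u = r^2, dv = 4*exp(-2*r) dr).
An antiderivative is F(r) = (-2*r**2 - 2*r - 1)*exp(-2*r).
Then F(2) - F(0) = (-13*exp(-4)) - (-1) = 1 - 13*exp(-4).

1 - 13*exp(-4)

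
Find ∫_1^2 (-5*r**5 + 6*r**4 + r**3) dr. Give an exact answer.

-231/20

By the power rule, an antiderivative is F(r) = -5*r**6/6 + 6*r**5/5 + r**4/4.
Then F(2) - F(1) = (-164/15) - (37/60) = -231/20.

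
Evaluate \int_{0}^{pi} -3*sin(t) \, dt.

-6

An antiderivative is F(t) = 3*cos(t).
Then F(pi) - F(0) = (-3) - (3) = -6.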